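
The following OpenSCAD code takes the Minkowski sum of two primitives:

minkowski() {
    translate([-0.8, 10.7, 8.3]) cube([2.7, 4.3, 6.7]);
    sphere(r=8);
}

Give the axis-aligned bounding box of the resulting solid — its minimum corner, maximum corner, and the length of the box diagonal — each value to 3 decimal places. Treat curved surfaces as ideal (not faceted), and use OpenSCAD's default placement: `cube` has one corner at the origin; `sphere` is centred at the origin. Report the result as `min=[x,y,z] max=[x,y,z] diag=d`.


A = translate([-0.8, 10.7, 8.3]) cube([2.7, 4.3, 6.7]) → bbox [-0.8,10.7,8.3] .. [1.9,15,15]
B = sphere(r=8) → bbox [-8,-8,-8] .. [8,8,8]
lo = A.lo+B.lo = [-0.8-8, 10.7-8, 8.3-8] = [-8.800,2.700,0.300]
hi = A.hi+B.hi = [1.9+8, 15+8, 15+8] = [9.900,23.000,23.000]
diag = √(18.7²+20.3²+22.7²) = √1277.07 = 35.736

min=[-8.800,2.700,0.300] max=[9.900,23.000,23.000] diag=35.736


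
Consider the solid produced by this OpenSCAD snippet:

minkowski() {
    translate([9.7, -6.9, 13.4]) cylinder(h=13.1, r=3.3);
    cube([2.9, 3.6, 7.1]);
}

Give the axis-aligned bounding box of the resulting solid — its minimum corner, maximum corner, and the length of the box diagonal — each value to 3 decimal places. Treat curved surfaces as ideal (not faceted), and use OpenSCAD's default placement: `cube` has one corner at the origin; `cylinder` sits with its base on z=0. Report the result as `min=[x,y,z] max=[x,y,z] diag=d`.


min=[6.400,-10.200,13.400] max=[15.900,0.000,33.600] diag=24.542

A = translate([9.7, -6.9, 13.4]) cylinder(h=13.1, r=3.3) → bbox [6.4,-10.2,13.4] .. [13,-3.6,26.5]
B = cube([2.9, 3.6, 7.1]) → bbox [0,0,0] .. [2.9,3.6,7.1]
lo = A.lo+B.lo = [6.4+0, -10.2+0, 13.4+0] = [6.400,-10.200,13.400]
hi = A.hi+B.hi = [13+2.9, -3.6+3.6, 26.5+7.1] = [15.900,0.000,33.600]
diag = √(9.5²+10.2²+20.2²) = √602.33 = 24.542


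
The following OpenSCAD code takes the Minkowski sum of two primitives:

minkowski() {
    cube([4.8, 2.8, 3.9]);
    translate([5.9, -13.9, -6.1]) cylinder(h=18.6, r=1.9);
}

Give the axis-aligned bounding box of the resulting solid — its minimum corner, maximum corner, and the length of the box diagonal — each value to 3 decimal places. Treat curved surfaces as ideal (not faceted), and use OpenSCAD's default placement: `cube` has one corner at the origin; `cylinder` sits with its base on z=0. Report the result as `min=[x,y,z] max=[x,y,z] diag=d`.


min=[4.000,-15.800,-6.100] max=[12.600,-9.200,16.400] diag=24.975

A = translate([5.9, -13.9, -6.1]) cylinder(h=18.6, r=1.9) → bbox [4,-15.8,-6.1] .. [7.8,-12,12.5]
B = cube([4.8, 2.8, 3.9]) → bbox [0,0,0] .. [4.8,2.8,3.9]
lo = A.lo+B.lo = [4+0, -15.8+0, -6.1+0] = [4.000,-15.800,-6.100]
hi = A.hi+B.hi = [7.8+4.8, -12+2.8, 12.5+3.9] = [12.600,-9.200,16.400]
diag = √(8.6²+6.6²+22.5²) = √623.77 = 24.975


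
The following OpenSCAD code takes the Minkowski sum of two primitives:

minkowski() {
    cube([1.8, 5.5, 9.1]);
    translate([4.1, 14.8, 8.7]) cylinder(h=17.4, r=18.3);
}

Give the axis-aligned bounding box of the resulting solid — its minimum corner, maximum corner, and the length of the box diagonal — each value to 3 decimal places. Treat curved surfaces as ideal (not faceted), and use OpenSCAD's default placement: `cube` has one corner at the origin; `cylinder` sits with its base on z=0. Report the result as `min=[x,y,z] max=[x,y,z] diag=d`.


min=[-14.200,-3.500,8.700] max=[24.200,38.600,35.200] diag=62.843

A = translate([4.1, 14.8, 8.7]) cylinder(h=17.4, r=18.3) → bbox [-14.2,-3.5,8.7] .. [22.4,33.1,26.1]
B = cube([1.8, 5.5, 9.1]) → bbox [0,0,0] .. [1.8,5.5,9.1]
lo = A.lo+B.lo = [-14.2+0, -3.5+0, 8.7+0] = [-14.200,-3.500,8.700]
hi = A.hi+B.hi = [22.4+1.8, 33.1+5.5, 26.1+9.1] = [24.200,38.600,35.200]
diag = √(38.4²+42.1²+26.5²) = √3949.22 = 62.843


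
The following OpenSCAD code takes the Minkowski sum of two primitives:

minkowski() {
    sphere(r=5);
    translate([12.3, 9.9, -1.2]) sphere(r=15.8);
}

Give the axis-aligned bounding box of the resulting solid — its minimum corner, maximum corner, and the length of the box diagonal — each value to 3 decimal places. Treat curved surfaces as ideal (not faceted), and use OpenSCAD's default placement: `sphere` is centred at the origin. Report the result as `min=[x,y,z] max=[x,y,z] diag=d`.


min=[-8.500,-10.900,-22.000] max=[33.100,30.700,19.600] diag=72.053

A = translate([12.3, 9.9, -1.2]) sphere(r=15.8) → bbox [-3.5,-5.9,-17] .. [28.1,25.7,14.6]
B = sphere(r=5) → bbox [-5,-5,-5] .. [5,5,5]
lo = A.lo+B.lo = [-3.5-5, -5.9-5, -17-5] = [-8.500,-10.900,-22.000]
hi = A.hi+B.hi = [28.1+5, 25.7+5, 14.6+5] = [33.100,30.700,19.600]
diag = √(41.6²+41.6²+41.6²) = √5191.68 = 72.053


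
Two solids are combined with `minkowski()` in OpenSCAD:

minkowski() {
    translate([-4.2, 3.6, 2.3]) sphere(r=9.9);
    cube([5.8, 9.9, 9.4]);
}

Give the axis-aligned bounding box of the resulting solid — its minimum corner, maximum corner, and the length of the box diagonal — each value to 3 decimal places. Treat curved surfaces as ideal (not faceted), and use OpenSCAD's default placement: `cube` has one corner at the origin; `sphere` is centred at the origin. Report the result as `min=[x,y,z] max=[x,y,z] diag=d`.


A = translate([-4.2, 3.6, 2.3]) sphere(r=9.9) → bbox [-14.1,-6.3,-7.6] .. [5.7,13.5,12.2]
B = cube([5.8, 9.9, 9.4]) → bbox [0,0,0] .. [5.8,9.9,9.4]
lo = A.lo+B.lo = [-14.1+0, -6.3+0, -7.6+0] = [-14.100,-6.300,-7.600]
hi = A.hi+B.hi = [5.7+5.8, 13.5+9.9, 12.2+9.4] = [11.500,23.400,21.600]
diag = √(25.6²+29.7²+29.2²) = √2390.09 = 48.889

min=[-14.100,-6.300,-7.600] max=[11.500,23.400,21.600] diag=48.889


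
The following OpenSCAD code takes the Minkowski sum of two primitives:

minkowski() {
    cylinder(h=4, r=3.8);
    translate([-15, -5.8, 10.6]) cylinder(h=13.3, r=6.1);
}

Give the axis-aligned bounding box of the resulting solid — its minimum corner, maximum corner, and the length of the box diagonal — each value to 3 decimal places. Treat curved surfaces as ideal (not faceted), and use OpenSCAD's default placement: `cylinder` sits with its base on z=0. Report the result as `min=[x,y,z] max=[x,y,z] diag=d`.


A = translate([-15, -5.8, 10.6]) cylinder(h=13.3, r=6.1) → bbox [-21.1,-11.9,10.6] .. [-8.9,0.3,23.9]
B = cylinder(h=4, r=3.8) → bbox [-3.8,-3.8,0] .. [3.8,3.8,4]
lo = A.lo+B.lo = [-21.1-3.8, -11.9-3.8, 10.6+0] = [-24.900,-15.700,10.600]
hi = A.hi+B.hi = [-8.9+3.8, 0.3+3.8, 23.9+4] = [-5.100,4.100,27.900]
diag = √(19.8²+19.8²+17.3²) = √1083.37 = 32.915

min=[-24.900,-15.700,10.600] max=[-5.100,4.100,27.900] diag=32.915


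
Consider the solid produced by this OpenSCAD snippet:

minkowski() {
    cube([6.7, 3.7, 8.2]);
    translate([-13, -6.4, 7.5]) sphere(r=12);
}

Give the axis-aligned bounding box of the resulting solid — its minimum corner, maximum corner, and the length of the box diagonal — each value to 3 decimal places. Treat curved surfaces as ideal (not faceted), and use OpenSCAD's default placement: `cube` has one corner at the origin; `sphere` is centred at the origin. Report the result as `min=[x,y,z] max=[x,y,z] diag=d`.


A = translate([-13, -6.4, 7.5]) sphere(r=12) → bbox [-25,-18.4,-4.5] .. [-1,5.6,19.5]
B = cube([6.7, 3.7, 8.2]) → bbox [0,0,0] .. [6.7,3.7,8.2]
lo = A.lo+B.lo = [-25+0, -18.4+0, -4.5+0] = [-25.000,-18.400,-4.500]
hi = A.hi+B.hi = [-1+6.7, 5.6+3.7, 19.5+8.2] = [5.700,9.300,27.700]
diag = √(30.7²+27.7²+32.2²) = √2746.62 = 52.408

min=[-25.000,-18.400,-4.500] max=[5.700,9.300,27.700] diag=52.408


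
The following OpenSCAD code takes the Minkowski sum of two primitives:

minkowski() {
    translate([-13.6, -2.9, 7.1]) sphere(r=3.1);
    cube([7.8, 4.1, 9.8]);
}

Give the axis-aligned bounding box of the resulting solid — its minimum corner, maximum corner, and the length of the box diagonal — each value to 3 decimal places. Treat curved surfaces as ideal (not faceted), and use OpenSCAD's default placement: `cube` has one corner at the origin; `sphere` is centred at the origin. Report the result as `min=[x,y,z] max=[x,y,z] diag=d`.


A = translate([-13.6, -2.9, 7.1]) sphere(r=3.1) → bbox [-16.7,-6,4] .. [-10.5,0.2,10.2]
B = cube([7.8, 4.1, 9.8]) → bbox [0,0,0] .. [7.8,4.1,9.8]
lo = A.lo+B.lo = [-16.7+0, -6+0, 4+0] = [-16.700,-6.000,4.000]
hi = A.hi+B.hi = [-10.5+7.8, 0.2+4.1, 10.2+9.8] = [-2.700,4.300,20.000]
diag = √(14²+10.3²+16²) = √558.09 = 23.624

min=[-16.700,-6.000,4.000] max=[-2.700,4.300,20.000] diag=23.624


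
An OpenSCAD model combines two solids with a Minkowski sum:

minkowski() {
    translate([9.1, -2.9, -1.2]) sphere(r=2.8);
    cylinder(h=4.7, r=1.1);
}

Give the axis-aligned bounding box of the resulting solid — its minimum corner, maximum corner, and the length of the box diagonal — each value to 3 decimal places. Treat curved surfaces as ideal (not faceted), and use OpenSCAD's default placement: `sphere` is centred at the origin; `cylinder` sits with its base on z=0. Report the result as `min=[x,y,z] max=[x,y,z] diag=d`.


A = translate([9.1, -2.9, -1.2]) sphere(r=2.8) → bbox [6.3,-5.7,-4] .. [11.9,-0.1,1.6]
B = cylinder(h=4.7, r=1.1) → bbox [-1.1,-1.1,0] .. [1.1,1.1,4.7]
lo = A.lo+B.lo = [6.3-1.1, -5.7-1.1, -4+0] = [5.200,-6.800,-4.000]
hi = A.hi+B.hi = [11.9+1.1, -0.1+1.1, 1.6+4.7] = [13.000,1.000,6.300]
diag = √(7.8²+7.8²+10.3²) = √227.77 = 15.092

min=[5.200,-6.800,-4.000] max=[13.000,1.000,6.300] diag=15.092


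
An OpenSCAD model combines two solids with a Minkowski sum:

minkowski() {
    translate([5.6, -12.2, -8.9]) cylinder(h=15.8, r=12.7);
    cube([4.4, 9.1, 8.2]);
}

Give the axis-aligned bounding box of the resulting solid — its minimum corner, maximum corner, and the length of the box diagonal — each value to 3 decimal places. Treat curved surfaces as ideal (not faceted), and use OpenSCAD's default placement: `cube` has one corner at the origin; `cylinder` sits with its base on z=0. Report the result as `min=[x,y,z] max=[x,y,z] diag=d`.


A = translate([5.6, -12.2, -8.9]) cylinder(h=15.8, r=12.7) → bbox [-7.1,-24.9,-8.9] .. [18.3,0.5,6.9]
B = cube([4.4, 9.1, 8.2]) → bbox [0,0,0] .. [4.4,9.1,8.2]
lo = A.lo+B.lo = [-7.1+0, -24.9+0, -8.9+0] = [-7.100,-24.900,-8.900]
hi = A.hi+B.hi = [18.3+4.4, 0.5+9.1, 6.9+8.2] = [22.700,9.600,15.100]
diag = √(29.8²+34.5²+24²) = √2654.29 = 51.520

min=[-7.100,-24.900,-8.900] max=[22.700,9.600,15.100] diag=51.520


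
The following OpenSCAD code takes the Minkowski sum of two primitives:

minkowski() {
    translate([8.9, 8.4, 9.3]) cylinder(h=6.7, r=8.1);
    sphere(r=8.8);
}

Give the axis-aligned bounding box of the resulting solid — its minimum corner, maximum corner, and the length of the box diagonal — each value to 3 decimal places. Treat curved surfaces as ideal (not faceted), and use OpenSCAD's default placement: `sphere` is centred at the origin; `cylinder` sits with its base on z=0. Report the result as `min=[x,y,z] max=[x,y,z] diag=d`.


A = translate([8.9, 8.4, 9.3]) cylinder(h=6.7, r=8.1) → bbox [0.8,0.3,9.3] .. [17,16.5,16]
B = sphere(r=8.8) → bbox [-8.8,-8.8,-8.8] .. [8.8,8.8,8.8]
lo = A.lo+B.lo = [0.8-8.8, 0.3-8.8, 9.3-8.8] = [-8.000,-8.500,0.500]
hi = A.hi+B.hi = [17+8.8, 16.5+8.8, 16+8.8] = [25.800,25.300,24.800]
diag = √(33.8²+33.8²+24.3²) = √2875.37 = 53.622

min=[-8.000,-8.500,0.500] max=[25.800,25.300,24.800] diag=53.622


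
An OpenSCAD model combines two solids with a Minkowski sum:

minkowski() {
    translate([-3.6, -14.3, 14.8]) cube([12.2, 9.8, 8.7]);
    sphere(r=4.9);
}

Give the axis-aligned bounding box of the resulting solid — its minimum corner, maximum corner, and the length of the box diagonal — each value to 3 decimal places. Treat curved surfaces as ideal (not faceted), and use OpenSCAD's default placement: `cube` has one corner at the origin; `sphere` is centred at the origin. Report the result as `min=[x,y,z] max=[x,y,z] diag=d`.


A = translate([-3.6, -14.3, 14.8]) cube([12.2, 9.8, 8.7]) → bbox [-3.6,-14.3,14.8] .. [8.6,-4.5,23.5]
B = sphere(r=4.9) → bbox [-4.9,-4.9,-4.9] .. [4.9,4.9,4.9]
lo = A.lo+B.lo = [-3.6-4.9, -14.3-4.9, 14.8-4.9] = [-8.500,-19.200,9.900]
hi = A.hi+B.hi = [8.6+4.9, -4.5+4.9, 23.5+4.9] = [13.500,0.400,28.400]
diag = √(22²+19.6²+18.5²) = √1210.41 = 34.791

min=[-8.500,-19.200,9.900] max=[13.500,0.400,28.400] diag=34.791


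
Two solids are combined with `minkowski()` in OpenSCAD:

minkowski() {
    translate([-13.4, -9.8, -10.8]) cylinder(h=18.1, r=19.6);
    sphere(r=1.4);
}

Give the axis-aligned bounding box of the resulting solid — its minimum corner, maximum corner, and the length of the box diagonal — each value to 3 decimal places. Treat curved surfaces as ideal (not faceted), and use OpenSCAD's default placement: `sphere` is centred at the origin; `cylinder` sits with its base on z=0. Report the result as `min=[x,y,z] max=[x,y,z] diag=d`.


min=[-34.400,-30.800,-12.200] max=[7.600,11.200,8.700] diag=62.967

A = translate([-13.4, -9.8, -10.8]) cylinder(h=18.1, r=19.6) → bbox [-33,-29.4,-10.8] .. [6.2,9.8,7.3]
B = sphere(r=1.4) → bbox [-1.4,-1.4,-1.4] .. [1.4,1.4,1.4]
lo = A.lo+B.lo = [-33-1.4, -29.4-1.4, -10.8-1.4] = [-34.400,-30.800,-12.200]
hi = A.hi+B.hi = [6.2+1.4, 9.8+1.4, 7.3+1.4] = [7.600,11.200,8.700]
diag = √(42²+42²+20.9²) = √3964.81 = 62.967


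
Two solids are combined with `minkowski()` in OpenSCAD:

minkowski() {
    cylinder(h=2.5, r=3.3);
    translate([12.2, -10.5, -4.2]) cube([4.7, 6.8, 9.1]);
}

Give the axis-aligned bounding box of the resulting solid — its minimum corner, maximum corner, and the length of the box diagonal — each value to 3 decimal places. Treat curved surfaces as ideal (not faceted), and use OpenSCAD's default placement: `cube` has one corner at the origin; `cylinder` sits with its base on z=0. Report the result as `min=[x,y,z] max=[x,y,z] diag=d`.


A = translate([12.2, -10.5, -4.2]) cube([4.7, 6.8, 9.1]) → bbox [12.2,-10.5,-4.2] .. [16.9,-3.7,4.9]
B = cylinder(h=2.5, r=3.3) → bbox [-3.3,-3.3,0] .. [3.3,3.3,2.5]
lo = A.lo+B.lo = [12.2-3.3, -10.5-3.3, -4.2+0] = [8.900,-13.800,-4.200]
hi = A.hi+B.hi = [16.9+3.3, -3.7+3.3, 4.9+2.5] = [20.200,-0.400,7.400]
diag = √(11.3²+13.4²+11.6²) = √441.81 = 21.019

min=[8.900,-13.800,-4.200] max=[20.200,-0.400,7.400] diag=21.019


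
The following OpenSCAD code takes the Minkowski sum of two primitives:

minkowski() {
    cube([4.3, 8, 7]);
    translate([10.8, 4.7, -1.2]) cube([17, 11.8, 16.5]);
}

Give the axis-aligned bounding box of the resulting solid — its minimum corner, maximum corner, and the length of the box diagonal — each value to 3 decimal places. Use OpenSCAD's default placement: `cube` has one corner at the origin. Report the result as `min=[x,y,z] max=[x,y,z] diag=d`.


A = translate([10.8, 4.7, -1.2]) cube([17, 11.8, 16.5]) → bbox [10.8,4.7,-1.2] .. [27.8,16.5,15.3]
B = cube([4.3, 8, 7]) → bbox [0,0,0] .. [4.3,8,7]
lo = A.lo+B.lo = [10.8+0, 4.7+0, -1.2+0] = [10.800,4.700,-1.200]
hi = A.hi+B.hi = [27.8+4.3, 16.5+8, 15.3+7] = [32.100,24.500,22.300]
diag = √(21.3²+19.8²+23.5²) = √1397.98 = 37.390

min=[10.800,4.700,-1.200] max=[32.100,24.500,22.300] diag=37.390


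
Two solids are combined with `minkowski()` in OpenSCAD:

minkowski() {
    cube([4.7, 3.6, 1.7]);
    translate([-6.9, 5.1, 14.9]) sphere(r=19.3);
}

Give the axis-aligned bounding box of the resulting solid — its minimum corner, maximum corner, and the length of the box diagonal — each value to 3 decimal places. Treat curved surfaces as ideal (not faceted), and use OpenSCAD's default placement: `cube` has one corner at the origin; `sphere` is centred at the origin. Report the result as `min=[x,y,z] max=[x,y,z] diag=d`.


A = translate([-6.9, 5.1, 14.9]) sphere(r=19.3) → bbox [-26.2,-14.2,-4.4] .. [12.4,24.4,34.2]
B = cube([4.7, 3.6, 1.7]) → bbox [0,0,0] .. [4.7,3.6,1.7]
lo = A.lo+B.lo = [-26.2+0, -14.2+0, -4.4+0] = [-26.200,-14.200,-4.400]
hi = A.hi+B.hi = [12.4+4.7, 24.4+3.6, 34.2+1.7] = [17.100,28.000,35.900]
diag = √(43.3²+42.2²+40.3²) = √5279.82 = 72.662

min=[-26.200,-14.200,-4.400] max=[17.100,28.000,35.900] diag=72.662


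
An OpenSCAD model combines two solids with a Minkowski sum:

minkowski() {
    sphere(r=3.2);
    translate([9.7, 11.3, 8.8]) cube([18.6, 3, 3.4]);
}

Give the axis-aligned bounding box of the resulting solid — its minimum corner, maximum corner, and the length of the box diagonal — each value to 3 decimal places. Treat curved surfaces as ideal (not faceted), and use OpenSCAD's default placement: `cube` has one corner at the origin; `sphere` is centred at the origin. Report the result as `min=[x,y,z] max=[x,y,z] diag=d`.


min=[6.500,8.100,5.600] max=[31.500,17.500,15.400] diag=28.450

A = translate([9.7, 11.3, 8.8]) cube([18.6, 3, 3.4]) → bbox [9.7,11.3,8.8] .. [28.3,14.3,12.2]
B = sphere(r=3.2) → bbox [-3.2,-3.2,-3.2] .. [3.2,3.2,3.2]
lo = A.lo+B.lo = [9.7-3.2, 11.3-3.2, 8.8-3.2] = [6.500,8.100,5.600]
hi = A.hi+B.hi = [28.3+3.2, 14.3+3.2, 12.2+3.2] = [31.500,17.500,15.400]
diag = √(25²+9.4²+9.8²) = √809.4 = 28.450


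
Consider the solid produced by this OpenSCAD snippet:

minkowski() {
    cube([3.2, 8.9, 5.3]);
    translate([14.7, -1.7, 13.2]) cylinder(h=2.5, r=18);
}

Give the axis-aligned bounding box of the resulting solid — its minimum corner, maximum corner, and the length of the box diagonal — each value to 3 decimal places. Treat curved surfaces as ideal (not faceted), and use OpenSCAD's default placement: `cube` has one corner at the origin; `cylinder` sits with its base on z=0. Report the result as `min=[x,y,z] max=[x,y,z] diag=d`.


min=[-3.300,-19.700,13.200] max=[35.900,25.200,21.000] diag=60.112

A = translate([14.7, -1.7, 13.2]) cylinder(h=2.5, r=18) → bbox [-3.3,-19.7,13.2] .. [32.7,16.3,15.7]
B = cube([3.2, 8.9, 5.3]) → bbox [0,0,0] .. [3.2,8.9,5.3]
lo = A.lo+B.lo = [-3.3+0, -19.7+0, 13.2+0] = [-3.300,-19.700,13.200]
hi = A.hi+B.hi = [32.7+3.2, 16.3+8.9, 15.7+5.3] = [35.900,25.200,21.000]
diag = √(39.2²+44.9²+7.8²) = √3613.49 = 60.112


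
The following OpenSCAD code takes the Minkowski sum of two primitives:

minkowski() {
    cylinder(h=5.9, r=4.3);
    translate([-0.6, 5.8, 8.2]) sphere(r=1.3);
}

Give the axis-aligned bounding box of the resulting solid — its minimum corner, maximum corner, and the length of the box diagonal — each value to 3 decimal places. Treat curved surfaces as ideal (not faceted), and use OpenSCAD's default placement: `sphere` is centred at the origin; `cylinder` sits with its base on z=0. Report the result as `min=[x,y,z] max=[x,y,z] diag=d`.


min=[-6.200,0.200,6.900] max=[5.000,11.400,15.400] diag=17.976

A = translate([-0.6, 5.8, 8.2]) sphere(r=1.3) → bbox [-1.9,4.5,6.9] .. [0.7,7.1,9.5]
B = cylinder(h=5.9, r=4.3) → bbox [-4.3,-4.3,0] .. [4.3,4.3,5.9]
lo = A.lo+B.lo = [-1.9-4.3, 4.5-4.3, 6.9+0] = [-6.200,0.200,6.900]
hi = A.hi+B.hi = [0.7+4.3, 7.1+4.3, 9.5+5.9] = [5.000,11.400,15.400]
diag = √(11.2²+11.2²+8.5²) = √323.13 = 17.976


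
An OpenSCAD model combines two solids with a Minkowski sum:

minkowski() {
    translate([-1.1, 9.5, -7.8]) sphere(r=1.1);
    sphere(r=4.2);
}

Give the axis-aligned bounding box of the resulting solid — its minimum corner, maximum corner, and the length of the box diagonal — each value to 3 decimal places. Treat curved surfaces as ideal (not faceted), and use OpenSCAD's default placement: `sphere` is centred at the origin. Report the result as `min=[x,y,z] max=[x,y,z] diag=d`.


A = translate([-1.1, 9.5, -7.8]) sphere(r=1.1) → bbox [-2.2,8.4,-8.9] .. [0,10.6,-6.7]
B = sphere(r=4.2) → bbox [-4.2,-4.2,-4.2] .. [4.2,4.2,4.2]
lo = A.lo+B.lo = [-2.2-4.2, 8.4-4.2, -8.9-4.2] = [-6.400,4.200,-13.100]
hi = A.hi+B.hi = [0+4.2, 10.6+4.2, -6.7+4.2] = [4.200,14.800,-2.500]
diag = √(10.6²+10.6²+10.6²) = √337.08 = 18.360

min=[-6.400,4.200,-13.100] max=[4.200,14.800,-2.500] diag=18.360


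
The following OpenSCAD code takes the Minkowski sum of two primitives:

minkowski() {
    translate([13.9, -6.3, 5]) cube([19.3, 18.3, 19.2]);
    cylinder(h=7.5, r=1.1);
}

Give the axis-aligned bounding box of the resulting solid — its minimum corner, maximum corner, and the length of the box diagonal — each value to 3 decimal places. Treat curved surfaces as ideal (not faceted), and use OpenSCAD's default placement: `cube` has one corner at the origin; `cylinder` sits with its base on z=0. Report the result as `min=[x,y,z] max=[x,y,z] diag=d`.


min=[12.800,-7.400,5.000] max=[34.300,13.100,31.700] diag=39.942

A = translate([13.9, -6.3, 5]) cube([19.3, 18.3, 19.2]) → bbox [13.9,-6.3,5] .. [33.2,12,24.2]
B = cylinder(h=7.5, r=1.1) → bbox [-1.1,-1.1,0] .. [1.1,1.1,7.5]
lo = A.lo+B.lo = [13.9-1.1, -6.3-1.1, 5+0] = [12.800,-7.400,5.000]
hi = A.hi+B.hi = [33.2+1.1, 12+1.1, 24.2+7.5] = [34.300,13.100,31.700]
diag = √(21.5²+20.5²+26.7²) = √1595.39 = 39.942


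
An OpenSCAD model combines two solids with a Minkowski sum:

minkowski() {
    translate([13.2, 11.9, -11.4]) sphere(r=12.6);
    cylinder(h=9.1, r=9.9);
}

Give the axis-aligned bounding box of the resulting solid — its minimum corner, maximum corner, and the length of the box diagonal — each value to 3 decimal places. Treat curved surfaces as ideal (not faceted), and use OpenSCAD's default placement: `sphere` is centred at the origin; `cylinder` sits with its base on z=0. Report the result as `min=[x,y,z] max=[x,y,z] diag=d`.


min=[-9.300,-10.600,-24.000] max=[35.700,34.400,10.300] diag=72.294

A = translate([13.2, 11.9, -11.4]) sphere(r=12.6) → bbox [0.6,-0.7,-24] .. [25.8,24.5,1.2]
B = cylinder(h=9.1, r=9.9) → bbox [-9.9,-9.9,0] .. [9.9,9.9,9.1]
lo = A.lo+B.lo = [0.6-9.9, -0.7-9.9, -24+0] = [-9.300,-10.600,-24.000]
hi = A.hi+B.hi = [25.8+9.9, 24.5+9.9, 1.2+9.1] = [35.700,34.400,10.300]
diag = √(45²+45²+34.3²) = √5226.49 = 72.294


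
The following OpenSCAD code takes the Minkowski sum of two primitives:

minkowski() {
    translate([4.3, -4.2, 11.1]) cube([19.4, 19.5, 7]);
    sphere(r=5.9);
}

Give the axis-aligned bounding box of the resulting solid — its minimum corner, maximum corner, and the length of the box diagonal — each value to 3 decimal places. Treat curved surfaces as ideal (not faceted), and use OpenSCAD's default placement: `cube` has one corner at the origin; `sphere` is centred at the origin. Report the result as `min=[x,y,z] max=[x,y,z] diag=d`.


A = translate([4.3, -4.2, 11.1]) cube([19.4, 19.5, 7]) → bbox [4.3,-4.2,11.1] .. [23.7,15.3,18.1]
B = sphere(r=5.9) → bbox [-5.9,-5.9,-5.9] .. [5.9,5.9,5.9]
lo = A.lo+B.lo = [4.3-5.9, -4.2-5.9, 11.1-5.9] = [-1.600,-10.100,5.200]
hi = A.hi+B.hi = [23.7+5.9, 15.3+5.9, 18.1+5.9] = [29.600,21.200,24.000]
diag = √(31.2²+31.3²+18.8²) = √2306.57 = 48.027

min=[-1.600,-10.100,5.200] max=[29.600,21.200,24.000] diag=48.027


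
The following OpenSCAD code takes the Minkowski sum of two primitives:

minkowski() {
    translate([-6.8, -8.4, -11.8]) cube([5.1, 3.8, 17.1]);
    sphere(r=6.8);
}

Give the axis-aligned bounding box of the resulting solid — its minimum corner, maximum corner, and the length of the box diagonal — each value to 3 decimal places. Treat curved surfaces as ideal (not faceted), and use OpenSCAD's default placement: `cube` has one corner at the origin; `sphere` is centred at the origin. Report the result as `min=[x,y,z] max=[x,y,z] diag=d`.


min=[-13.600,-15.200,-18.600] max=[5.100,2.200,12.100] diag=39.937

A = translate([-6.8, -8.4, -11.8]) cube([5.1, 3.8, 17.1]) → bbox [-6.8,-8.4,-11.8] .. [-1.7,-4.6,5.3]
B = sphere(r=6.8) → bbox [-6.8,-6.8,-6.8] .. [6.8,6.8,6.8]
lo = A.lo+B.lo = [-6.8-6.8, -8.4-6.8, -11.8-6.8] = [-13.600,-15.200,-18.600]
hi = A.hi+B.hi = [-1.7+6.8, -4.6+6.8, 5.3+6.8] = [5.100,2.200,12.100]
diag = √(18.7²+17.4²+30.7²) = √1594.94 = 39.937


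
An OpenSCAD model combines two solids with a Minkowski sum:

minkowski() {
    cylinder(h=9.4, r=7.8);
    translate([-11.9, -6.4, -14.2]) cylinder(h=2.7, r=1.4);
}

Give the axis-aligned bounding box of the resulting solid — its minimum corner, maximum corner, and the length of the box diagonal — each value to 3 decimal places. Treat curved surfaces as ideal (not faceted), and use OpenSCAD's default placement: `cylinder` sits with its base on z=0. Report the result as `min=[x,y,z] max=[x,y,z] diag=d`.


min=[-21.100,-15.600,-14.200] max=[-2.700,2.800,-2.100] diag=28.697

A = translate([-11.9, -6.4, -14.2]) cylinder(h=2.7, r=1.4) → bbox [-13.3,-7.8,-14.2] .. [-10.5,-5,-11.5]
B = cylinder(h=9.4, r=7.8) → bbox [-7.8,-7.8,0] .. [7.8,7.8,9.4]
lo = A.lo+B.lo = [-13.3-7.8, -7.8-7.8, -14.2+0] = [-21.100,-15.600,-14.200]
hi = A.hi+B.hi = [-10.5+7.8, -5+7.8, -11.5+9.4] = [-2.700,2.800,-2.100]
diag = √(18.4²+18.4²+12.1²) = √823.53 = 28.697


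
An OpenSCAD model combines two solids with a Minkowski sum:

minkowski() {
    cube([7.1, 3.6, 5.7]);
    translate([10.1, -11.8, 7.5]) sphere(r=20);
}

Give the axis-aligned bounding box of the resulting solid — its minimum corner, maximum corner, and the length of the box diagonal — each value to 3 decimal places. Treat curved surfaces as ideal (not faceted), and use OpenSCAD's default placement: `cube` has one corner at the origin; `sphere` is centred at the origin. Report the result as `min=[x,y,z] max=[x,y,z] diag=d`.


min=[-9.900,-31.800,-12.500] max=[37.200,11.800,33.200] diag=78.790

A = translate([10.1, -11.8, 7.5]) sphere(r=20) → bbox [-9.9,-31.8,-12.5] .. [30.1,8.2,27.5]
B = cube([7.1, 3.6, 5.7]) → bbox [0,0,0] .. [7.1,3.6,5.7]
lo = A.lo+B.lo = [-9.9+0, -31.8+0, -12.5+0] = [-9.900,-31.800,-12.500]
hi = A.hi+B.hi = [30.1+7.1, 8.2+3.6, 27.5+5.7] = [37.200,11.800,33.200]
diag = √(47.1²+43.6²+45.7²) = √6207.86 = 78.790


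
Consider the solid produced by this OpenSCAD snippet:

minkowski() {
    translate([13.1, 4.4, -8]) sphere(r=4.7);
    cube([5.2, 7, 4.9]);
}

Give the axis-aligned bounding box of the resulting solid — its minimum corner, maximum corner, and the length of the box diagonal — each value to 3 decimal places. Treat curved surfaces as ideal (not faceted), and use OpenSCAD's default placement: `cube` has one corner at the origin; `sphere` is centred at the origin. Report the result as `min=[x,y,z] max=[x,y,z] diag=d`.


A = translate([13.1, 4.4, -8]) sphere(r=4.7) → bbox [8.4,-0.3,-12.7] .. [17.8,9.1,-3.3]
B = cube([5.2, 7, 4.9]) → bbox [0,0,0] .. [5.2,7,4.9]
lo = A.lo+B.lo = [8.4+0, -0.3+0, -12.7+0] = [8.400,-0.300,-12.700]
hi = A.hi+B.hi = [17.8+5.2, 9.1+7, -3.3+4.9] = [23.000,16.100,1.600]
diag = √(14.6²+16.4²+14.3²) = √686.61 = 26.203

min=[8.400,-0.300,-12.700] max=[23.000,16.100,1.600] diag=26.203


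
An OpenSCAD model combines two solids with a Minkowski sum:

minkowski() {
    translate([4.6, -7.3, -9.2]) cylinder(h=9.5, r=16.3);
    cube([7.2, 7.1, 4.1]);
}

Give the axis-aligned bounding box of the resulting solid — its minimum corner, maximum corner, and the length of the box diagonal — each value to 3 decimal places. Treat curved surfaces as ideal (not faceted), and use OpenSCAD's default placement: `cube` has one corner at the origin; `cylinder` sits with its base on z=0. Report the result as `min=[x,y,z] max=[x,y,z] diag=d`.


min=[-11.700,-23.600,-9.200] max=[28.100,16.100,4.400] diag=57.837

A = translate([4.6, -7.3, -9.2]) cylinder(h=9.5, r=16.3) → bbox [-11.7,-23.6,-9.2] .. [20.9,9,0.3]
B = cube([7.2, 7.1, 4.1]) → bbox [0,0,0] .. [7.2,7.1,4.1]
lo = A.lo+B.lo = [-11.7+0, -23.6+0, -9.2+0] = [-11.700,-23.600,-9.200]
hi = A.hi+B.hi = [20.9+7.2, 9+7.1, 0.3+4.1] = [28.100,16.100,4.400]
diag = √(39.8²+39.7²+13.6²) = √3345.09 = 57.837


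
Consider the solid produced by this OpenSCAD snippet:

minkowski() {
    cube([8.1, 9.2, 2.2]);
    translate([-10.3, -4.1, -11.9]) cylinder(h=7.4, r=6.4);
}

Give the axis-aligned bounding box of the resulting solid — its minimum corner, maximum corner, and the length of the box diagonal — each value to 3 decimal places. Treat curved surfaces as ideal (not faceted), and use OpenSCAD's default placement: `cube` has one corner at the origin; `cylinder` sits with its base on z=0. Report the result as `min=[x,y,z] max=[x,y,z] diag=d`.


min=[-16.700,-10.500,-11.900] max=[4.200,11.500,-2.300] diag=31.827

A = translate([-10.3, -4.1, -11.9]) cylinder(h=7.4, r=6.4) → bbox [-16.7,-10.5,-11.9] .. [-3.9,2.3,-4.5]
B = cube([8.1, 9.2, 2.2]) → bbox [0,0,0] .. [8.1,9.2,2.2]
lo = A.lo+B.lo = [-16.7+0, -10.5+0, -11.9+0] = [-16.700,-10.500,-11.900]
hi = A.hi+B.hi = [-3.9+8.1, 2.3+9.2, -4.5+2.2] = [4.200,11.500,-2.300]
diag = √(20.9²+22²+9.6²) = √1012.97 = 31.827


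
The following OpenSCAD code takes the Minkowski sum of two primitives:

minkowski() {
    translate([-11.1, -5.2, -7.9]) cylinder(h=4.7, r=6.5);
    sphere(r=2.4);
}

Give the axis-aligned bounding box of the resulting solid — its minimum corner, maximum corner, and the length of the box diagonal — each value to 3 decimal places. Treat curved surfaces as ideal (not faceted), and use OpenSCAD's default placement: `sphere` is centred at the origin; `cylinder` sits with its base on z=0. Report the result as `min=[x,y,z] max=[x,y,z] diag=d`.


A = translate([-11.1, -5.2, -7.9]) cylinder(h=4.7, r=6.5) → bbox [-17.6,-11.7,-7.9] .. [-4.6,1.3,-3.2]
B = sphere(r=2.4) → bbox [-2.4,-2.4,-2.4] .. [2.4,2.4,2.4]
lo = A.lo+B.lo = [-17.6-2.4, -11.7-2.4, -7.9-2.4] = [-20.000,-14.100,-10.300]
hi = A.hi+B.hi = [-4.6+2.4, 1.3+2.4, -3.2+2.4] = [-2.200,3.700,-0.800]
diag = √(17.8²+17.8²+9.5²) = √723.93 = 26.906

min=[-20.000,-14.100,-10.300] max=[-2.200,3.700,-0.800] diag=26.906


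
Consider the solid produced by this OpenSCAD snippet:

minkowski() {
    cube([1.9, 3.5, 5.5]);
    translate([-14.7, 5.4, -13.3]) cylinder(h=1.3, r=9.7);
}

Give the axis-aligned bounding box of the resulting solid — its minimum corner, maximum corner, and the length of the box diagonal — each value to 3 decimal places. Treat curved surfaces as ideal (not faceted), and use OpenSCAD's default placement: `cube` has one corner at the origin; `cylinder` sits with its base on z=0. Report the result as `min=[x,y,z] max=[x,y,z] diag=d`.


min=[-24.400,-4.300,-13.300] max=[-3.100,18.600,-6.500] diag=32.005

A = translate([-14.7, 5.4, -13.3]) cylinder(h=1.3, r=9.7) → bbox [-24.4,-4.3,-13.3] .. [-5,15.1,-12]
B = cube([1.9, 3.5, 5.5]) → bbox [0,0,0] .. [1.9,3.5,5.5]
lo = A.lo+B.lo = [-24.4+0, -4.3+0, -13.3+0] = [-24.400,-4.300,-13.300]
hi = A.hi+B.hi = [-5+1.9, 15.1+3.5, -12+5.5] = [-3.100,18.600,-6.500]
diag = √(21.3²+22.9²+6.8²) = √1024.34 = 32.005


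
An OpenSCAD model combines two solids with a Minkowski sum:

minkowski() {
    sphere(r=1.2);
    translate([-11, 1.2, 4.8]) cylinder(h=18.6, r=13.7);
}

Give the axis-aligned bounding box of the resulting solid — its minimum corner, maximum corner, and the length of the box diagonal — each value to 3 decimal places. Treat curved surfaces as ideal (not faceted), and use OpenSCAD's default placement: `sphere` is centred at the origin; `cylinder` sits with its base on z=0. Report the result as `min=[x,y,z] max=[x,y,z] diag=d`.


A = translate([-11, 1.2, 4.8]) cylinder(h=18.6, r=13.7) → bbox [-24.7,-12.5,4.8] .. [2.7,14.9,23.4]
B = sphere(r=1.2) → bbox [-1.2,-1.2,-1.2] .. [1.2,1.2,1.2]
lo = A.lo+B.lo = [-24.7-1.2, -12.5-1.2, 4.8-1.2] = [-25.900,-13.700,3.600]
hi = A.hi+B.hi = [2.7+1.2, 14.9+1.2, 23.4+1.2] = [3.900,16.100,24.600]
diag = √(29.8²+29.8²+21²) = √2217.08 = 47.086

min=[-25.900,-13.700,3.600] max=[3.900,16.100,24.600] diag=47.086


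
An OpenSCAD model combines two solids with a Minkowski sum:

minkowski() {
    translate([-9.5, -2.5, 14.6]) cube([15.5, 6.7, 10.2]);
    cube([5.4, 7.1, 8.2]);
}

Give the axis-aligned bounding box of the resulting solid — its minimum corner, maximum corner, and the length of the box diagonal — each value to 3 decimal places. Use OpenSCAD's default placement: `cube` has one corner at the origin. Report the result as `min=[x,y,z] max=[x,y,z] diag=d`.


min=[-9.500,-2.500,14.600] max=[11.400,11.300,33.000] diag=31.077

A = translate([-9.5, -2.5, 14.6]) cube([15.5, 6.7, 10.2]) → bbox [-9.5,-2.5,14.6] .. [6,4.2,24.8]
B = cube([5.4, 7.1, 8.2]) → bbox [0,0,0] .. [5.4,7.1,8.2]
lo = A.lo+B.lo = [-9.5+0, -2.5+0, 14.6+0] = [-9.500,-2.500,14.600]
hi = A.hi+B.hi = [6+5.4, 4.2+7.1, 24.8+8.2] = [11.400,11.300,33.000]
diag = √(20.9²+13.8²+18.4²) = √965.81 = 31.077


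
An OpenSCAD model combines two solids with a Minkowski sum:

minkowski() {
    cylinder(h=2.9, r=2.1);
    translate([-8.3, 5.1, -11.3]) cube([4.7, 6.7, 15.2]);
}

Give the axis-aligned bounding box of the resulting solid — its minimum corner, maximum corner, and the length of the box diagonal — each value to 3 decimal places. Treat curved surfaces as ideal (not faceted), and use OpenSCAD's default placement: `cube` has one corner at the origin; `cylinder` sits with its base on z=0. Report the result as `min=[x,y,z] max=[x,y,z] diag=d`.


A = translate([-8.3, 5.1, -11.3]) cube([4.7, 6.7, 15.2]) → bbox [-8.3,5.1,-11.3] .. [-3.6,11.8,3.9]
B = cylinder(h=2.9, r=2.1) → bbox [-2.1,-2.1,0] .. [2.1,2.1,2.9]
lo = A.lo+B.lo = [-8.3-2.1, 5.1-2.1, -11.3+0] = [-10.400,3.000,-11.300]
hi = A.hi+B.hi = [-3.6+2.1, 11.8+2.1, 3.9+2.9] = [-1.500,13.900,6.800]
diag = √(8.9²+10.9²+18.1²) = √525.63 = 22.927

min=[-10.400,3.000,-11.300] max=[-1.500,13.900,6.800] diag=22.927


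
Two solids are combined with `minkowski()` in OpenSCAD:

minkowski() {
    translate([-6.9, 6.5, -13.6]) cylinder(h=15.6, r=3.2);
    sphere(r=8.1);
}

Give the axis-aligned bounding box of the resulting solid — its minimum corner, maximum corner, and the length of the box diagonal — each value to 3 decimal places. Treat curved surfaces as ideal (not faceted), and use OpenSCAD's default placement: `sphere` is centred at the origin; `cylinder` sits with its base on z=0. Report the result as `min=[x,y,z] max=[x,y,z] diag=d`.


A = translate([-6.9, 6.5, -13.6]) cylinder(h=15.6, r=3.2) → bbox [-10.1,3.3,-13.6] .. [-3.7,9.7,2]
B = sphere(r=8.1) → bbox [-8.1,-8.1,-8.1] .. [8.1,8.1,8.1]
lo = A.lo+B.lo = [-10.1-8.1, 3.3-8.1, -13.6-8.1] = [-18.200,-4.800,-21.700]
hi = A.hi+B.hi = [-3.7+8.1, 9.7+8.1, 2+8.1] = [4.400,17.800,10.100]
diag = √(22.6²+22.6²+31.8²) = √2032.76 = 45.086

min=[-18.200,-4.800,-21.700] max=[4.400,17.800,10.100] diag=45.086


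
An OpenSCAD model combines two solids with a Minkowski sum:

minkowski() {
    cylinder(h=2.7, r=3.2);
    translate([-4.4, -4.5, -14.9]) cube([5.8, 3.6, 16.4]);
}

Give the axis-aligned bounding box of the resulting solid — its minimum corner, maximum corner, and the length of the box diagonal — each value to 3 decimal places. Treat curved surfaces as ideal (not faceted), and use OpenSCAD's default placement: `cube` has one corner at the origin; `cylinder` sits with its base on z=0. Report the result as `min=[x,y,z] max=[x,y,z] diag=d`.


A = translate([-4.4, -4.5, -14.9]) cube([5.8, 3.6, 16.4]) → bbox [-4.4,-4.5,-14.9] .. [1.4,-0.9,1.5]
B = cylinder(h=2.7, r=3.2) → bbox [-3.2,-3.2,0] .. [3.2,3.2,2.7]
lo = A.lo+B.lo = [-4.4-3.2, -4.5-3.2, -14.9+0] = [-7.600,-7.700,-14.900]
hi = A.hi+B.hi = [1.4+3.2, -0.9+3.2, 1.5+2.7] = [4.600,2.300,4.200]
diag = √(12.2²+10²+19.1²) = √613.65 = 24.772

min=[-7.600,-7.700,-14.900] max=[4.600,2.300,4.200] diag=24.772


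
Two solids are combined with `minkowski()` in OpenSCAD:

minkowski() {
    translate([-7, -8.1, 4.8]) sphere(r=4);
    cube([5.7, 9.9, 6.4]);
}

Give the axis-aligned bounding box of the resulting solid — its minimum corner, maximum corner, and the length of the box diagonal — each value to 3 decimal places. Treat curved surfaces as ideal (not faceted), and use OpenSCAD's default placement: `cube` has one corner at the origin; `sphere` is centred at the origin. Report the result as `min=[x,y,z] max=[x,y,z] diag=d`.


min=[-11.000,-12.100,0.800] max=[2.700,5.800,15.200] diag=26.748

A = translate([-7, -8.1, 4.8]) sphere(r=4) → bbox [-11,-12.1,0.8] .. [-3,-4.1,8.8]
B = cube([5.7, 9.9, 6.4]) → bbox [0,0,0] .. [5.7,9.9,6.4]
lo = A.lo+B.lo = [-11+0, -12.1+0, 0.8+0] = [-11.000,-12.100,0.800]
hi = A.hi+B.hi = [-3+5.7, -4.1+9.9, 8.8+6.4] = [2.700,5.800,15.200]
diag = √(13.7²+17.9²+14.4²) = √715.46 = 26.748


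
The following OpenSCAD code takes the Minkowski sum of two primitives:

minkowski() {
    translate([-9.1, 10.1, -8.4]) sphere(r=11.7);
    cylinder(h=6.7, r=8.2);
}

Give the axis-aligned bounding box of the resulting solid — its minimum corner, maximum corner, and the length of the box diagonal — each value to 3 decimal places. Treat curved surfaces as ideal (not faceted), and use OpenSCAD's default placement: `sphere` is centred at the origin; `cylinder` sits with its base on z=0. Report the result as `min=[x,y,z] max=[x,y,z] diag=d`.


min=[-29.000,-9.800,-20.100] max=[10.800,30.000,10.000] diag=63.829

A = translate([-9.1, 10.1, -8.4]) sphere(r=11.7) → bbox [-20.8,-1.6,-20.1] .. [2.6,21.8,3.3]
B = cylinder(h=6.7, r=8.2) → bbox [-8.2,-8.2,0] .. [8.2,8.2,6.7]
lo = A.lo+B.lo = [-20.8-8.2, -1.6-8.2, -20.1+0] = [-29.000,-9.800,-20.100]
hi = A.hi+B.hi = [2.6+8.2, 21.8+8.2, 3.3+6.7] = [10.800,30.000,10.000]
diag = √(39.8²+39.8²+30.1²) = √4074.09 = 63.829


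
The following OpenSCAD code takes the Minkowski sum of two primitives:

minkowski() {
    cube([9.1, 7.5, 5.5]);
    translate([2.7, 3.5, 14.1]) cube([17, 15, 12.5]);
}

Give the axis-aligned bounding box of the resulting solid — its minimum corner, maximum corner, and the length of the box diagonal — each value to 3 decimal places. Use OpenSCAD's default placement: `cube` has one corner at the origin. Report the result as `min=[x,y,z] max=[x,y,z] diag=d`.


min=[2.700,3.500,14.100] max=[28.800,26.000,32.100] diag=38.877

A = translate([2.7, 3.5, 14.1]) cube([17, 15, 12.5]) → bbox [2.7,3.5,14.1] .. [19.7,18.5,26.6]
B = cube([9.1, 7.5, 5.5]) → bbox [0,0,0] .. [9.1,7.5,5.5]
lo = A.lo+B.lo = [2.7+0, 3.5+0, 14.1+0] = [2.700,3.500,14.100]
hi = A.hi+B.hi = [19.7+9.1, 18.5+7.5, 26.6+5.5] = [28.800,26.000,32.100]
diag = √(26.1²+22.5²+18²) = √1511.46 = 38.877


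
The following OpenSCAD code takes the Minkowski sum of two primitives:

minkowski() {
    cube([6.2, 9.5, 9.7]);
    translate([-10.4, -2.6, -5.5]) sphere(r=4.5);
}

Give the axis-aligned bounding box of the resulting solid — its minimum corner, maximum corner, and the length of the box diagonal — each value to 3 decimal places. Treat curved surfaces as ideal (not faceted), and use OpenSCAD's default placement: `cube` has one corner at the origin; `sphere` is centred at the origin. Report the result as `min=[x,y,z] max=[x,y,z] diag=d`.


A = translate([-10.4, -2.6, -5.5]) sphere(r=4.5) → bbox [-14.9,-7.1,-10] .. [-5.9,1.9,-1]
B = cube([6.2, 9.5, 9.7]) → bbox [0,0,0] .. [6.2,9.5,9.7]
lo = A.lo+B.lo = [-14.9+0, -7.1+0, -10+0] = [-14.900,-7.100,-10.000]
hi = A.hi+B.hi = [-5.9+6.2, 1.9+9.5, -1+9.7] = [0.300,11.400,8.700]
diag = √(15.2²+18.5²+18.7²) = √922.98 = 30.381

min=[-14.900,-7.100,-10.000] max=[0.300,11.400,8.700] diag=30.381


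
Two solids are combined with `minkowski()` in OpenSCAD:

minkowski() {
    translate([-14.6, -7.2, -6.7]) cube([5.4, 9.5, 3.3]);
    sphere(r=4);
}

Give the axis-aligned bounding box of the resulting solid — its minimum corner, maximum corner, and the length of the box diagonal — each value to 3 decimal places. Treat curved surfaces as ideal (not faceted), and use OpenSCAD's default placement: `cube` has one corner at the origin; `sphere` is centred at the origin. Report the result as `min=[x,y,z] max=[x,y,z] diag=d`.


A = translate([-14.6, -7.2, -6.7]) cube([5.4, 9.5, 3.3]) → bbox [-14.6,-7.2,-6.7] .. [-9.2,2.3,-3.4]
B = sphere(r=4) → bbox [-4,-4,-4] .. [4,4,4]
lo = A.lo+B.lo = [-14.6-4, -7.2-4, -6.7-4] = [-18.600,-11.200,-10.700]
hi = A.hi+B.hi = [-9.2+4, 2.3+4, -3.4+4] = [-5.200,6.300,0.600]
diag = √(13.4²+17.5²+11.3²) = √613.5 = 24.769

min=[-18.600,-11.200,-10.700] max=[-5.200,6.300,0.600] diag=24.769


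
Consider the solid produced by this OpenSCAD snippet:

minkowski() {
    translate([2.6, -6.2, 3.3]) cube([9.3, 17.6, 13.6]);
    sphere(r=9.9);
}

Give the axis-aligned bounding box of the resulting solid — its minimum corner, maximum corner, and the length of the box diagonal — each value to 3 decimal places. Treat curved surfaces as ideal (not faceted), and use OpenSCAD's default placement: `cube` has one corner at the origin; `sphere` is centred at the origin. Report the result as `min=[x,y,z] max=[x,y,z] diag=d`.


min=[-7.300,-16.100,-6.600] max=[21.800,21.300,26.800] diag=57.975

A = translate([2.6, -6.2, 3.3]) cube([9.3, 17.6, 13.6]) → bbox [2.6,-6.2,3.3] .. [11.9,11.4,16.9]
B = sphere(r=9.9) → bbox [-9.9,-9.9,-9.9] .. [9.9,9.9,9.9]
lo = A.lo+B.lo = [2.6-9.9, -6.2-9.9, 3.3-9.9] = [-7.300,-16.100,-6.600]
hi = A.hi+B.hi = [11.9+9.9, 11.4+9.9, 16.9+9.9] = [21.800,21.300,26.800]
diag = √(29.1²+37.4²+33.4²) = √3361.13 = 57.975
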